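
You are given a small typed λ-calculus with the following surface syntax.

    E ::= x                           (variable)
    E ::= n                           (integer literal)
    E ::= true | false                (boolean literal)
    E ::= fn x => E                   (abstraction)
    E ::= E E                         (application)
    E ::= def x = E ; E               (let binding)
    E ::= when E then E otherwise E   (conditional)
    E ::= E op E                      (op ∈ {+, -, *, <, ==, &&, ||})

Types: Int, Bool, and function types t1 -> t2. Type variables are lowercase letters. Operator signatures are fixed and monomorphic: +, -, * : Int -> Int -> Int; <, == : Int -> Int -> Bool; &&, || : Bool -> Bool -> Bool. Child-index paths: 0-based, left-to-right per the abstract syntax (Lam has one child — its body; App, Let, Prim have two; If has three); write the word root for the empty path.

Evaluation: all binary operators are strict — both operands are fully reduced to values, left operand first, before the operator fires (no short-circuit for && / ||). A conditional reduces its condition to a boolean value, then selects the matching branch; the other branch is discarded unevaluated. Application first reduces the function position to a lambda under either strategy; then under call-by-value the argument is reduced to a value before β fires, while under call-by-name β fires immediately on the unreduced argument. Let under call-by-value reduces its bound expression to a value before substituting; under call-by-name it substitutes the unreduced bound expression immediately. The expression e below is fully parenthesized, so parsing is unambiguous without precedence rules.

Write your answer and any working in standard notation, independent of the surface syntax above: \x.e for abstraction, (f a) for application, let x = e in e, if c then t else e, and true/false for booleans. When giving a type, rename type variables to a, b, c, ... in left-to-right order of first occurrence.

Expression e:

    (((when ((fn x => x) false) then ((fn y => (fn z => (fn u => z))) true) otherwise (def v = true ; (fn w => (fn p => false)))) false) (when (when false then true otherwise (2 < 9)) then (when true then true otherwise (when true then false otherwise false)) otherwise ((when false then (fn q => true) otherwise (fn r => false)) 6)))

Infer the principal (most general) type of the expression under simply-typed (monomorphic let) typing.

Answer: Bool

Derivation:
x : a
\x._ : a -> a
  unify a -> a ~ Bool -> b
  unify a ~ Bool
  unify Bool ~ b
_ _ : Bool
  unify Bool ~ Bool
z : d
\u._ : e -> d
\z._ : d -> e -> d
\y._ : c -> d -> e -> d
  unify c -> d -> e -> d ~ Bool -> f
  unify c ~ Bool
  unify d -> e -> d ~ f
_ _ : d -> e -> d
let v : Bool
\p._ : h -> Bool
\w._ : g -> h -> Bool
  unify d -> e -> d ~ g -> h -> Bool
  unify d ~ g
  unify e -> g ~ h -> Bool
  unify e ~ h
  unify g ~ Bool
  unify Bool -> h -> Bool ~ Bool -> i
  unify Bool ~ Bool
  unify h -> Bool ~ i
_ _ : h -> Bool
  unify Bool ~ Bool
  unify Int ~ Int
  unify Int ~ Int
  unify Bool ~ Bool
  unify Bool ~ Bool
  unify Bool ~ Bool
  unify Bool ~ Bool
  unify Bool ~ Bool
  unify Bool ~ Bool
  unify Bool ~ Bool
\q._ : j -> Bool
\r._ : k -> Bool
  unify j -> Bool ~ k -> Bool
  unify j ~ k
  unify Bool ~ Bool
  unify k -> Bool ~ Int -> l
  unify k ~ Int
  unify Bool ~ l
_ _ : Bool
  unify Bool ~ Bool
  unify h -> Bool ~ Bool -> m
  unify h ~ Bool
  unify Bool ~ m
_ _ : Bool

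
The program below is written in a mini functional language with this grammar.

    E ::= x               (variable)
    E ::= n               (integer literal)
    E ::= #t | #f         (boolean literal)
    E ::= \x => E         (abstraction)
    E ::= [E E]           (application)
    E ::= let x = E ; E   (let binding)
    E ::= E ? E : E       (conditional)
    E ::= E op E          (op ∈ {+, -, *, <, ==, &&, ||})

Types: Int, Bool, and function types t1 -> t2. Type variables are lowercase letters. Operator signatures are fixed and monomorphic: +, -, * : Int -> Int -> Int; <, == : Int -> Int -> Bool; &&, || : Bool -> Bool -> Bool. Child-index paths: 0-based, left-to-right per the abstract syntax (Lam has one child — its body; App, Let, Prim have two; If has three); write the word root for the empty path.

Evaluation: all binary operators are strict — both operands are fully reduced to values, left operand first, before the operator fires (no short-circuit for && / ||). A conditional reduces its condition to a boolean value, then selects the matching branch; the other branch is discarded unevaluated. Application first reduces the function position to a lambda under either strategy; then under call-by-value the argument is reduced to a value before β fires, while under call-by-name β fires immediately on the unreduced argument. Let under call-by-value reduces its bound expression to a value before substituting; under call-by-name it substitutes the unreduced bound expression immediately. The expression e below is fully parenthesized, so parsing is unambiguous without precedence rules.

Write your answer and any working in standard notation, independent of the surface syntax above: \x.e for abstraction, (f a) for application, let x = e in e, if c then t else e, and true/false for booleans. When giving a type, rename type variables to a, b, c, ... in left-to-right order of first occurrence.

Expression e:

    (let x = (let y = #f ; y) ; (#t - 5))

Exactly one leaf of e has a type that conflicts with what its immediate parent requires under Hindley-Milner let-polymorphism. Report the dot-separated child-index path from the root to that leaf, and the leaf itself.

Answer: 1.0 : true

Working:
let y : Bool
y : Bool
let x : Bool
  unify Bool ~ Int
  FAIL: mismatch Bool ~ Int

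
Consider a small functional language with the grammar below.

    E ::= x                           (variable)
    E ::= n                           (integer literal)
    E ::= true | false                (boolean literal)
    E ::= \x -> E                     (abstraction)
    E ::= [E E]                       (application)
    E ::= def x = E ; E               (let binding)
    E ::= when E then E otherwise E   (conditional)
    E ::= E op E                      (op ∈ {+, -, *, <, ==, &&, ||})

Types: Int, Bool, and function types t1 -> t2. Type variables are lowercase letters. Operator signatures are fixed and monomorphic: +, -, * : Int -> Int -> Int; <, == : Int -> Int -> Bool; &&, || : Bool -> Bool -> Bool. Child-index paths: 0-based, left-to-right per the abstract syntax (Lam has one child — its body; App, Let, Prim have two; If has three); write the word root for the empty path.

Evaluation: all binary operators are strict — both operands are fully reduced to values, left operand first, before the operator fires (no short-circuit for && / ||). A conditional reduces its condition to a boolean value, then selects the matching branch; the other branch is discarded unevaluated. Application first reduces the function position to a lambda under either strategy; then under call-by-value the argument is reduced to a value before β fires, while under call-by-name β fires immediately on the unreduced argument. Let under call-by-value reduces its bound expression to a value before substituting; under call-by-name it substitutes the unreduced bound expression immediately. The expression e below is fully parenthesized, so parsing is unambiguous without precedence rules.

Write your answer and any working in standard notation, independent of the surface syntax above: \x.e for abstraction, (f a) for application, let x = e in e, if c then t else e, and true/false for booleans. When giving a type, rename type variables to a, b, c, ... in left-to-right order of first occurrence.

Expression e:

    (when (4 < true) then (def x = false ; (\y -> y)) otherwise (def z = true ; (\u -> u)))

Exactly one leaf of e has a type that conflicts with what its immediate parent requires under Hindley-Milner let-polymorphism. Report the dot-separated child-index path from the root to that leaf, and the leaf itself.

Working:
  unify Int ~ Int
  unify Bool ~ Int
  FAIL: mismatch Bool ~ Int

Answer: 0.1 : true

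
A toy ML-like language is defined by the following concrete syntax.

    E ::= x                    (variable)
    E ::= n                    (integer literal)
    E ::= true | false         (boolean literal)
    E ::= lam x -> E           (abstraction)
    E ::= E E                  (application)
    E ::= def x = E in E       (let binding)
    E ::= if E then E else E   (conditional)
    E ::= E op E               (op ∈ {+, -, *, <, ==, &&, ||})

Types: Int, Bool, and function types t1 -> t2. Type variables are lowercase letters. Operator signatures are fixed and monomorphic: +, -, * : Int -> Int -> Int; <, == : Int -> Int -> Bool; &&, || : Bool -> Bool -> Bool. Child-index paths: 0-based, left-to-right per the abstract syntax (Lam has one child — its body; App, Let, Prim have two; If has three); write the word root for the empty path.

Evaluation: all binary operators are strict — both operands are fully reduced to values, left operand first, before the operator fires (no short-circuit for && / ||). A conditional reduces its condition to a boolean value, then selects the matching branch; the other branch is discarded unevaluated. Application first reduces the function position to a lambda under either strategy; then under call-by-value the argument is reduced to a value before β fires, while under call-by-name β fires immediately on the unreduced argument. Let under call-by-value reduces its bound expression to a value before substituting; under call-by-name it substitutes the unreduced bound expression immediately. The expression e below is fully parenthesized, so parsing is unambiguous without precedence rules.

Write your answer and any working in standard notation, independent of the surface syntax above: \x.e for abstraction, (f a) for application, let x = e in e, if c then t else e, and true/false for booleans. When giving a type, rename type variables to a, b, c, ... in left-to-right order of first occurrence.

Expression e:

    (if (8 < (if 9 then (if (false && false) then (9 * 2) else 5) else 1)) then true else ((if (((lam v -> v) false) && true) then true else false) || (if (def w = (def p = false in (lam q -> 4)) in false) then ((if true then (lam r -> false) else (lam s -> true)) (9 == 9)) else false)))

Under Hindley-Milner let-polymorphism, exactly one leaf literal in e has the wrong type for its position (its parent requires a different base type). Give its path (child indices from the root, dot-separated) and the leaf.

Working:
  unify Int ~ Int
  unify Int ~ Bool
  FAIL: mismatch Int ~ Bool

Answer: 0.1.0 : 9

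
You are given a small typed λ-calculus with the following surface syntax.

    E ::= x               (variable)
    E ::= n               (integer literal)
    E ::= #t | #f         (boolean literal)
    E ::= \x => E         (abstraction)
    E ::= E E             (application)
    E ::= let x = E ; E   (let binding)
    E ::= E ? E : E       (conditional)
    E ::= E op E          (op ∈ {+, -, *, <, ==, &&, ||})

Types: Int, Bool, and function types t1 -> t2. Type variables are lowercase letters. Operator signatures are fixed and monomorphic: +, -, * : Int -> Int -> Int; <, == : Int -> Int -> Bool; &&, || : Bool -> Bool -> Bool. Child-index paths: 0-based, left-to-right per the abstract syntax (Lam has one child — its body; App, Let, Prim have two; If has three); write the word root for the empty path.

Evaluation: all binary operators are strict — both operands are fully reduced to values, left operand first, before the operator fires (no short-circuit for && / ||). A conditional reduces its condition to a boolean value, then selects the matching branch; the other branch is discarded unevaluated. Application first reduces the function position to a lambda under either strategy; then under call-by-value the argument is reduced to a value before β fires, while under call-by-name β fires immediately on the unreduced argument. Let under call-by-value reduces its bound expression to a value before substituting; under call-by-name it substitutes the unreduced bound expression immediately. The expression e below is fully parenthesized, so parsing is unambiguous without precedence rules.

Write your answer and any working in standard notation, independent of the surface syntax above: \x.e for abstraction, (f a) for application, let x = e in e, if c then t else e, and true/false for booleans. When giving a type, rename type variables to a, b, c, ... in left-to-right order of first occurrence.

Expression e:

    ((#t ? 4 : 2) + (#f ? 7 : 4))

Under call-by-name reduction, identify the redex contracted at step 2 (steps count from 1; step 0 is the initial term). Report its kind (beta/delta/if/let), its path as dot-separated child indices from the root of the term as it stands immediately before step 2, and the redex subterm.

Trace:
step 0: ((if true then 4 else 2) + (if false then 7 else 4))
step 1: [if@0] (4 + (if false then 7 else 4))
step 2: [if@1] (4 + 4)

Answer: if at 1 : (if false then 7 else 4)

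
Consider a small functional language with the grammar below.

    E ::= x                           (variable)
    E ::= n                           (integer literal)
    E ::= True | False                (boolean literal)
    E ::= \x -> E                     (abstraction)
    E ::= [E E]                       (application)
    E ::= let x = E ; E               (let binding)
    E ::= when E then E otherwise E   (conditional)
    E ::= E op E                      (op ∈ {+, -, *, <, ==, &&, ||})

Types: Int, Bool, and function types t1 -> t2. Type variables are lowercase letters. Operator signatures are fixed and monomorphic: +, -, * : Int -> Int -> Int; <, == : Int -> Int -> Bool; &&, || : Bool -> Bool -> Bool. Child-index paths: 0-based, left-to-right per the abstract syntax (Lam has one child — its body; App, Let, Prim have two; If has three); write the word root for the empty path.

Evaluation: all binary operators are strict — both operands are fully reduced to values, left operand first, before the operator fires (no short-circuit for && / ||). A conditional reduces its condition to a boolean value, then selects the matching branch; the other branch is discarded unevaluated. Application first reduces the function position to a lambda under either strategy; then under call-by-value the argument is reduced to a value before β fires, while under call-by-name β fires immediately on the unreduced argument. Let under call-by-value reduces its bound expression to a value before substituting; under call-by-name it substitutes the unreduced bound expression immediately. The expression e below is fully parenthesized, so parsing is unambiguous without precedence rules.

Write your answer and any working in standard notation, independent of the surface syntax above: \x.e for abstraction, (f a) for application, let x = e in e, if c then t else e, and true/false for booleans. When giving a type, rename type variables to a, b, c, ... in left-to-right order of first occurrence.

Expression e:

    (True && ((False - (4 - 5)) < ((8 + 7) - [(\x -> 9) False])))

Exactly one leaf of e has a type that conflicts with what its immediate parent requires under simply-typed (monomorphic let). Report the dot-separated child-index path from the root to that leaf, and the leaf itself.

Derivation:
  unify Bool ~ Bool
  unify Bool ~ Int
  FAIL: mismatch Bool ~ Int

Answer: 1.0.0 : false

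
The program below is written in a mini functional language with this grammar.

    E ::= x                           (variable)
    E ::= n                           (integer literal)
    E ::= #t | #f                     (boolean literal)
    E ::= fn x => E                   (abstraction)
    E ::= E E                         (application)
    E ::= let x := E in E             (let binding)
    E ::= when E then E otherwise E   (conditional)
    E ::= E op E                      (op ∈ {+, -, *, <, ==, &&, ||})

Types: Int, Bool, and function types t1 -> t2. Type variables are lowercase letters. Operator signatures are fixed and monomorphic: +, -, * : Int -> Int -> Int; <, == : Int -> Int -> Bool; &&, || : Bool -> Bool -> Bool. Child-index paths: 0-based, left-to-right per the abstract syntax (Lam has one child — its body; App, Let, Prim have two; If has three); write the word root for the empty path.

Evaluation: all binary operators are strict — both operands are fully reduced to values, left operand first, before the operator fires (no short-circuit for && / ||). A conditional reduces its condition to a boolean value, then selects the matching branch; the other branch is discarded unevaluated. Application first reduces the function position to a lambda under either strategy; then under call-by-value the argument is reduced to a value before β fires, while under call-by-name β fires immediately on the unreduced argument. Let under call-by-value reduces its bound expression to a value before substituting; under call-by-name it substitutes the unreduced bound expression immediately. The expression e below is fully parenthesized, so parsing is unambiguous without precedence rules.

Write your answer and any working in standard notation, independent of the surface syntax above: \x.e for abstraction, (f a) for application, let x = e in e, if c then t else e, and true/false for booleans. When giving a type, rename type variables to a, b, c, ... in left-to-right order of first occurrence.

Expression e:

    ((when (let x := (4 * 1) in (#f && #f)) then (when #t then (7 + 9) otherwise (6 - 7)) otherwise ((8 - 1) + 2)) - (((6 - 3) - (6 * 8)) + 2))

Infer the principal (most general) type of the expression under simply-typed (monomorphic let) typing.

Answer: Int

Derivation:
  unify Int ~ Int
  unify Int ~ Int
let x : Int
  unify Bool ~ Bool
  unify Bool ~ Bool
  unify Bool ~ Bool
  unify Bool ~ Bool
  unify Int ~ Int
  unify Int ~ Int
  unify Int ~ Int
  unify Int ~ Int
  unify Int ~ Int
  unify Int ~ Int
  unify Int ~ Int
  unify Int ~ Int
  unify Int ~ Int
  unify Int ~ Int
  unify Int ~ Int
  unify Int ~ Int
  unify Int ~ Int
  unify Int ~ Int
  unify Int ~ Int
  unify Int ~ Int
  unify Int ~ Int
  unify Int ~ Int
  unify Int ~ Int
  unify Int ~ Int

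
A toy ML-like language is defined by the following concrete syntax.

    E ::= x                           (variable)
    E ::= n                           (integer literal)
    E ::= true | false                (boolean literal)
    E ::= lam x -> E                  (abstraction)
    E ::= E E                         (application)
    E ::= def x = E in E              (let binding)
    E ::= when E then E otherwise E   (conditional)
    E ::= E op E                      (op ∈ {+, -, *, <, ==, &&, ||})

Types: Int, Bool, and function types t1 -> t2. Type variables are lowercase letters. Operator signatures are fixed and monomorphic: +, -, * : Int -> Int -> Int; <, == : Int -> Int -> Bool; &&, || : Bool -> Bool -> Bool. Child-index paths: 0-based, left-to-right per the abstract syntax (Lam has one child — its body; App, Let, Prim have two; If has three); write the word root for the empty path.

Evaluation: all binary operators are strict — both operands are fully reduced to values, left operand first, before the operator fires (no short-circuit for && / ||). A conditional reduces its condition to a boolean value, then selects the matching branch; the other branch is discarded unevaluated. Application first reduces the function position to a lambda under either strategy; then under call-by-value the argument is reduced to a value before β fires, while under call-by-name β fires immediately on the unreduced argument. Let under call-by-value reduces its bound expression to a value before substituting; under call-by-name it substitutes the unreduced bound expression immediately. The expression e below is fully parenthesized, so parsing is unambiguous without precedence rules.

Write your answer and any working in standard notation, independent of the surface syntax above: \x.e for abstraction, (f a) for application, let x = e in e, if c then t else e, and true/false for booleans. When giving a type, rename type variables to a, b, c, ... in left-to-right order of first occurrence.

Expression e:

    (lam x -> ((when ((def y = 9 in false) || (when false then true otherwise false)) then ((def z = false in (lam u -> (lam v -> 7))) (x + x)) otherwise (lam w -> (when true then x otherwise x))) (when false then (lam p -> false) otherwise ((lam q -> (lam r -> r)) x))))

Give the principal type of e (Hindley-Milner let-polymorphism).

Derivation:
let y : Int
  unify Bool ~ Bool
  unify Bool ~ Bool
  unify Bool ~ Bool
  unify Bool ~ Bool
  unify Bool ~ Bool
let z : Bool
\v._ : c -> Int
\u._ : b -> c -> Int
x : a
  unify a ~ Int
x : Int
  unify Int ~ Int
  unify b -> c -> Int ~ Int -> d
  unify b ~ Int
  unify c -> Int ~ d
_ _ : c -> Int
  unify Bool ~ Bool
x : Int
x : Int
  unify Int ~ Int
\w._ : e -> Int
  unify c -> Int ~ e -> Int
  unify c ~ e
  unify Int ~ Int
  unify Bool ~ Bool
\p._ : f -> Bool
r : h
\r._ : h -> h
\q._ : g -> h -> h
x : Int
  unify g -> h -> h ~ Int -> i
  unify g ~ Int
  unify h -> h ~ i
_ _ : h -> h
  unify f -> Bool ~ h -> h
  unify f ~ h
  unify Bool ~ h
  unify e -> Int ~ (Bool -> Bool) -> j
  unify e ~ Bool -> Bool
  unify Int ~ j
_ _ : Int
\x._ : Int -> Int

Answer: Int -> Int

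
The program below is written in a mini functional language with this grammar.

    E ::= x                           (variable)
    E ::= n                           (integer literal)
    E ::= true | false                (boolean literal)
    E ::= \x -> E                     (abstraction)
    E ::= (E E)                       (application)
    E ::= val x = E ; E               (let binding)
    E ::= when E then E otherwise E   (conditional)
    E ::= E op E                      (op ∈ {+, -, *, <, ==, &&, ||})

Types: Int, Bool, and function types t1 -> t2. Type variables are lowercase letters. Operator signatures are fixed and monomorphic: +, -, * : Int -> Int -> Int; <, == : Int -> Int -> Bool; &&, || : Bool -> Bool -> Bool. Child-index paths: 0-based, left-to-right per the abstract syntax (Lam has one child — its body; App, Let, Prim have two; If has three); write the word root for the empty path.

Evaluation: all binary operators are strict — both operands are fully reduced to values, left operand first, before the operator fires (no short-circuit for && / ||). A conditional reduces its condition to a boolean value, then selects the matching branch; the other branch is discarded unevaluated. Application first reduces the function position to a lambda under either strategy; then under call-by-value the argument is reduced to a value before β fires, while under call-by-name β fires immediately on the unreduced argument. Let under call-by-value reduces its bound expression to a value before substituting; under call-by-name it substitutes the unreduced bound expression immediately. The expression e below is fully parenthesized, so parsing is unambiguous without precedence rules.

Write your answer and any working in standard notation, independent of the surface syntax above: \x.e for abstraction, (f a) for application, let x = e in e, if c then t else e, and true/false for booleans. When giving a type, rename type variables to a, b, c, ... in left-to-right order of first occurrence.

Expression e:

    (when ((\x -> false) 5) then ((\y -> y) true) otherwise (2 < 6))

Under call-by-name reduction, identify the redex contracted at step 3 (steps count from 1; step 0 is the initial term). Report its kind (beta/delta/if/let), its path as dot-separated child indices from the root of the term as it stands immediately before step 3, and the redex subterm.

Working:
step 0: (if ((\x.false) 5) then ((\y.y) true) else (2 < 6))
step 1: [beta@0] (if false then ((\y.y) true) else (2 < 6))
step 2: [if@root] (2 < 6)
step 3: [delta@root] true

Answer: delta at root : (2 < 6)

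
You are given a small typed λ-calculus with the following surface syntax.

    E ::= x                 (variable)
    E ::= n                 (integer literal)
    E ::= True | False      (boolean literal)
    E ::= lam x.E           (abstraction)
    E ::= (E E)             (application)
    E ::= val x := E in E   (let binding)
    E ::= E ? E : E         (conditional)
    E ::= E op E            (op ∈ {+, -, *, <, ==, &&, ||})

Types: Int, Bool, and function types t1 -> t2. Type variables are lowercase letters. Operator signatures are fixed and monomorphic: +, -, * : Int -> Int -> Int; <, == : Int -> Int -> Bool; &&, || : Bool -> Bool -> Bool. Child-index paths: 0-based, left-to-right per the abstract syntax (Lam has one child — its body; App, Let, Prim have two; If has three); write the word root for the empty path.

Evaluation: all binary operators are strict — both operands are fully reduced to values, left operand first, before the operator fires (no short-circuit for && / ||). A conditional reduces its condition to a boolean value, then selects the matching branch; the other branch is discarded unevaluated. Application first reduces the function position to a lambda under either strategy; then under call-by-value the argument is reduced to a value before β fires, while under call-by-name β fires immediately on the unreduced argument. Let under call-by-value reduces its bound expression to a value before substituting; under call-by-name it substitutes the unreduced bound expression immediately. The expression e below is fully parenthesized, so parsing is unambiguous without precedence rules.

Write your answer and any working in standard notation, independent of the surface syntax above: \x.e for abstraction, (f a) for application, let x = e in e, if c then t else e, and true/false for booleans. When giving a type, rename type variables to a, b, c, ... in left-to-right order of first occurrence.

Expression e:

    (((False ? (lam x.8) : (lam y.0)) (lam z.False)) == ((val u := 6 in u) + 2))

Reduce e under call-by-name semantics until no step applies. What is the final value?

Answer: false

Working:
step 0: (((if false then (\x.8) else (\y.0)) (\z.false)) == ((let u = 6 in u) + 2))
step 1: [if@0.0] (((\y.0) (\z.false)) == ((let u = 6 in u) + 2))
step 2: [beta@0] (0 == ((let u = 6 in u) + 2))
step 3: [let@1.0] (0 == (6 + 2))
step 4: [delta@1] (0 == 8)
step 5: [delta@root] false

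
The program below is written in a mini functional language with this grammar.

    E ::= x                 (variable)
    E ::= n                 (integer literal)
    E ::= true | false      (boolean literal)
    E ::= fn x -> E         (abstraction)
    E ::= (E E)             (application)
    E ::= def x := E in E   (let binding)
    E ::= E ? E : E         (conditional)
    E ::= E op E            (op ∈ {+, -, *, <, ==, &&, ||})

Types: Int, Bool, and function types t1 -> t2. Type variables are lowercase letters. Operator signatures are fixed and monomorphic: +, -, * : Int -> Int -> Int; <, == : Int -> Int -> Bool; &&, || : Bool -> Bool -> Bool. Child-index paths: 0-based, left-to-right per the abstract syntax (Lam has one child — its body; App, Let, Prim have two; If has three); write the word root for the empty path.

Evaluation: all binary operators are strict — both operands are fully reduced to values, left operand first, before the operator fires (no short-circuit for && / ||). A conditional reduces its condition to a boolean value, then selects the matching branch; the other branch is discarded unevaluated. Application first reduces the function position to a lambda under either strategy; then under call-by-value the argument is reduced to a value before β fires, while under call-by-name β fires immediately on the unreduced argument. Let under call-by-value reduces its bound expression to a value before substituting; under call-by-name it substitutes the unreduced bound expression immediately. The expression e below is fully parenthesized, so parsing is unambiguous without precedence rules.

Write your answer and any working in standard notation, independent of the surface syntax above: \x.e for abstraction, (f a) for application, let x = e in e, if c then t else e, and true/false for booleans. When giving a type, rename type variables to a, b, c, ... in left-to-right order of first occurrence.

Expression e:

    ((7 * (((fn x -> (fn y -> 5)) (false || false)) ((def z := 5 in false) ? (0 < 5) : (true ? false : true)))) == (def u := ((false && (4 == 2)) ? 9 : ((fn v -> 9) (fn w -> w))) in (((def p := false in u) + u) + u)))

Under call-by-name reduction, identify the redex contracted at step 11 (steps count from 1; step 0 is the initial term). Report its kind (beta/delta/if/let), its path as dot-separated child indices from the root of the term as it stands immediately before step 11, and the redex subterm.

Trace:
step 0: ((7 * (((\x.(\y.5)) (false || false)) (if (let z = 5 in false) then (0 < 5) else (if true then false else true)))) == (let u = (if (false && (4 == 2)) then 9 else ((\v.9) (\w.w))) in (((let p = false in u) + u) + u)))
step 1: [beta@0.1.0] ((7 * ((\y.5) (if (let z = 5 in false) then (0 < 5) else (if true then false else true)))) == (let u = (if (false && (4 == 2)) then 9 else ((\v.9) (\w.w))) in (((let p = false in u) + u) + u)))
step 2: [beta@0.1] ((7 * 5) == (let u = (if (false && (4 == 2)) then 9 else ((\v.9) (\w.w))) in (((let p = false in u) + u) + u)))
step 3: [delta@0] (35 == (let u = (if (false && (4 == 2)) then 9 else ((\v.9) (\w.w))) in (((let p = false in u) + u) + u)))
step 4: [let@1] (35 == (((let p = false in (if (false && (4 == 2)) then 9 else ((\v.9) (\w.w)))) + (if (false && (4 == 2)) then 9 else ((\v.9) (\w.w)))) + (if (false && (4 == 2)) then 9 else ((\v.9) (\w.w)))))
step 5: [let@1.0.0] (35 == (((if (false && (4 == 2)) then 9 else ((\v.9) (\w.w))) + (if (false && (4 == 2)) then 9 else ((\v.9) (\w.w)))) + (if (false && (4 == 2)) then 9 else ((\v.9) (\w.w)))))
step 6: [delta@1.0.0.0.1] (35 == (((if (false && false) then 9 else ((\v.9) (\w.w))) + (if (false && (4 == 2)) then 9 else ((\v.9) (\w.w)))) + (if (false && (4 == 2)) then 9 else ((\v.9) (\w.w)))))
step 7: [delta@1.0.0.0] (35 == (((if false then 9 else ((\v.9) (\w.w))) + (if (false && (4 == 2)) then 9 else ((\v.9) (\w.w)))) + (if (false && (4 == 2)) then 9 else ((\v.9) (\w.w)))))
step 8: [if@1.0.0] (35 == ((((\v.9) (\w.w)) + (if (false && (4 == 2)) then 9 else ((\v.9) (\w.w)))) + (if (false && (4 == 2)) then 9 else ((\v.9) (\w.w)))))
step 9: [beta@1.0.0] (35 == ((9 + (if (false && (4 == 2)) then 9 else ((\v.9) (\w.w)))) + (if (false && (4 == 2)) then 9 else ((\v.9) (\w.w)))))
step 10: [delta@1.0.1.0.1] (35 == ((9 + (if (false && false) then 9 else ((\v.9) (\w.w)))) + (if (false && (4 == 2)) then 9 else ((\v.9) (\w.w)))))
step 11: [delta@1.0.1.0] (35 == ((9 + (if false then 9 else ((\v.9) (\w.w)))) + (if (false && (4 == 2)) then 9 else ((\v.9) (\w.w)))))

Answer: delta at 1.0.1.0 : (false && false)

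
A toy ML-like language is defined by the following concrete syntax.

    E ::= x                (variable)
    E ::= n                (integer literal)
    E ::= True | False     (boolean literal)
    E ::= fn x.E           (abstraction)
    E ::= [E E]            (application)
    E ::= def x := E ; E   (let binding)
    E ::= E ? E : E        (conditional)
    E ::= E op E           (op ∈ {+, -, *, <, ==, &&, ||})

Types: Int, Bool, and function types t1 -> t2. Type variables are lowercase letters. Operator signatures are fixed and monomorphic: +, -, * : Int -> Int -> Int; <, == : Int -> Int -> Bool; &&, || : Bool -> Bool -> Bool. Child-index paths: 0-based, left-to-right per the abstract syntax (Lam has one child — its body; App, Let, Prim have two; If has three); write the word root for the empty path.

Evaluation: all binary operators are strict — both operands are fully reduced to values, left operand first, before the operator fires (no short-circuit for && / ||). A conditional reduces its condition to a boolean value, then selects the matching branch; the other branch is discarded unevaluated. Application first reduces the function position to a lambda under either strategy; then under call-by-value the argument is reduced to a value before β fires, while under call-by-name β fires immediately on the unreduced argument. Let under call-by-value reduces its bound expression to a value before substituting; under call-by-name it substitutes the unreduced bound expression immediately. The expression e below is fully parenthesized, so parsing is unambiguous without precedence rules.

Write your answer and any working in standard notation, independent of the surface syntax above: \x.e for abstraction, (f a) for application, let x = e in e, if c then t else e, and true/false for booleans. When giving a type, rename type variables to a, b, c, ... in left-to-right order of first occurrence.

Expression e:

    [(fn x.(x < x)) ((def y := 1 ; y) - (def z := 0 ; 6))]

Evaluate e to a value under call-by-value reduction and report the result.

Trace:
step 0: ((\x.(x < x)) ((let y = 1 in y) - (let z = 0 in 6)))
step 1: [let@1.0] ((\x.(x < x)) (1 - (let z = 0 in 6)))
step 2: [let@1.1] ((\x.(x < x)) (1 - 6))
step 3: [delta@1] ((\x.(x < x)) -5)
step 4: [beta@root] (-5 < -5)
step 5: [delta@root] false

Answer: false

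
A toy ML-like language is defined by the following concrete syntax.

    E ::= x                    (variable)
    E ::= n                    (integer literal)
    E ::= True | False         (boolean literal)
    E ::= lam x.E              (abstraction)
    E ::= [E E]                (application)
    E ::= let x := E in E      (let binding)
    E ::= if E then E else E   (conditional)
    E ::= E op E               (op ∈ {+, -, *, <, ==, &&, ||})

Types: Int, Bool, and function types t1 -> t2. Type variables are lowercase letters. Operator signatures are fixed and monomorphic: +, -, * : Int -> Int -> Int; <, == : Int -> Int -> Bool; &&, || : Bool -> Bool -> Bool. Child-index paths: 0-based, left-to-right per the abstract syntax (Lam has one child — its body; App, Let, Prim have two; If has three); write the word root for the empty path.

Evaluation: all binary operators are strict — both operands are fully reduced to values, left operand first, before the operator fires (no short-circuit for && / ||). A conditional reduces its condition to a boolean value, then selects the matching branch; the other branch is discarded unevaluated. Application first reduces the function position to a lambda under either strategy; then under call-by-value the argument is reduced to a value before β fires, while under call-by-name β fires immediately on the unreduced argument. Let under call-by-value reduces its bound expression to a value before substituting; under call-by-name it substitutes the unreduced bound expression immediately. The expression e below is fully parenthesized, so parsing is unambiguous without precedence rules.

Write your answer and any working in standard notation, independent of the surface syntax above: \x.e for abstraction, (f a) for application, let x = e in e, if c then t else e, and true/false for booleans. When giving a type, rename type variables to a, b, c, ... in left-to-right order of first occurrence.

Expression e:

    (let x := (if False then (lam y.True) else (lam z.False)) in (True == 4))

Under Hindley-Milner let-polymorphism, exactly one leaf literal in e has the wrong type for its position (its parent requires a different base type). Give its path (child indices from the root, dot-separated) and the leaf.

Answer: 1.0 : true

Working:
  unify Bool ~ Bool
\y._ : a -> Bool
\z._ : b -> Bool
  unify a -> Bool ~ b -> Bool
  unify a ~ b
  unify Bool ~ Bool
let x : forall. b -> Bool
  unify Bool ~ Int
  FAIL: mismatch Bool ~ Int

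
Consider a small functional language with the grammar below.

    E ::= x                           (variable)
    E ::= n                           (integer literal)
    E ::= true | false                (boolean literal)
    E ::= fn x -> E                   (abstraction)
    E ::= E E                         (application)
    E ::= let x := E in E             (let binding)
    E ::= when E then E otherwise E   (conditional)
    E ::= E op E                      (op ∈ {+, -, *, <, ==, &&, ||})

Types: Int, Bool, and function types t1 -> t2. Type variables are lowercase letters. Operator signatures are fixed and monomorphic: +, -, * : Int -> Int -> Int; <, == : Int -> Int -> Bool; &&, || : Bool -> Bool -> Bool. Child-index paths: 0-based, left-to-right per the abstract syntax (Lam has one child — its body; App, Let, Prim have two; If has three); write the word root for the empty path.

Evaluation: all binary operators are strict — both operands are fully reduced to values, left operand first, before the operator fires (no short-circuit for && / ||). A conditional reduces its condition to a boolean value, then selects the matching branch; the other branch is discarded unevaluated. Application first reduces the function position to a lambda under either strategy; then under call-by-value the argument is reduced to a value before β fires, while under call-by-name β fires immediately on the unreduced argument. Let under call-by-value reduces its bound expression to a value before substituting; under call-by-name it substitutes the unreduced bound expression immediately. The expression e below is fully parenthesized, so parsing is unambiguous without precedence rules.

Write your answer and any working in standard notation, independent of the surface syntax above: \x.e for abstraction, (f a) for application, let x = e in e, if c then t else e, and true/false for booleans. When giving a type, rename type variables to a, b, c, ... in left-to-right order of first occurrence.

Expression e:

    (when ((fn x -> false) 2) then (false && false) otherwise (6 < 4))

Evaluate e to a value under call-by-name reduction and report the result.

Working:
step 0: (if ((\x.false) 2) then (false && false) else (6 < 4))
step 1: [beta@0] (if false then (false && false) else (6 < 4))
step 2: [if@root] (6 < 4)
step 3: [delta@root] false

Answer: false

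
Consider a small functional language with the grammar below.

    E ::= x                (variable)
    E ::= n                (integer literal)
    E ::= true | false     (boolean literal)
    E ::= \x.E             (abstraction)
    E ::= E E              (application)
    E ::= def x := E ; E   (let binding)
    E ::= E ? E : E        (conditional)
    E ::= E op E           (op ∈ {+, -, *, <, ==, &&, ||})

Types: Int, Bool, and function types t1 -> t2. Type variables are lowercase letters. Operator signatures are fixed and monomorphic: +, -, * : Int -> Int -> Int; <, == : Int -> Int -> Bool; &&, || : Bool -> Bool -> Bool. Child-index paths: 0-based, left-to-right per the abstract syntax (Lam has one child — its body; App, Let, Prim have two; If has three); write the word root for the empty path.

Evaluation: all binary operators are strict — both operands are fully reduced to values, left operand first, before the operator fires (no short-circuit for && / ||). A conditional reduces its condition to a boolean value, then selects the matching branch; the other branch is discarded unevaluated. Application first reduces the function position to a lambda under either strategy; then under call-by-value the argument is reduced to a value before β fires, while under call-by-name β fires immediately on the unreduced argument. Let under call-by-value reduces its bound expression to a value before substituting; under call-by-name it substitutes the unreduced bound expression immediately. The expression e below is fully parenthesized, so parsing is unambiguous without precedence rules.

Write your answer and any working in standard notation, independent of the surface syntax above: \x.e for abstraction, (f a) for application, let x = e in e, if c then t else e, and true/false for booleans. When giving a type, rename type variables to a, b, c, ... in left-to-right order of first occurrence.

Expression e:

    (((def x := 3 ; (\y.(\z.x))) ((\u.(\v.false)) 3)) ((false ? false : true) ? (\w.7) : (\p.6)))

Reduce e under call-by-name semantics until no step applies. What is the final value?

Answer: 3

Trace:
step 0: (((let x = 3 in (\y.(\z.x))) ((\u.(\v.false)) 3)) (if (if false then false else true) then (\w.7) else (\p.6)))
step 1: [let@0.0] (((\y.(\z.3)) ((\u.(\v.false)) 3)) (if (if false then false else true) then (\w.7) else (\p.6)))
step 2: [beta@0] ((\z.3) (if (if false then false else true) then (\w.7) else (\p.6)))
step 3: [beta@root] 3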